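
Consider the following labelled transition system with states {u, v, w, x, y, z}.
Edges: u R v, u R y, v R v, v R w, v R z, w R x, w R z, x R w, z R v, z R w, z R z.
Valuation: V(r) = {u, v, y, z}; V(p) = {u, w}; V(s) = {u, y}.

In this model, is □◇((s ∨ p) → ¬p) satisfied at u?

At u: □◇((s ∨ p) → ¬p) requires ◇((s ∨ p) → ¬p) at every successor {v, y}.
  ◇((s ∨ p) → ¬p) fails at y, so □◇((s ∨ p) → ¬p) is false at u.
    At y: no accessible worlds, so ◇((s ∨ p) → ¬p) is false.

No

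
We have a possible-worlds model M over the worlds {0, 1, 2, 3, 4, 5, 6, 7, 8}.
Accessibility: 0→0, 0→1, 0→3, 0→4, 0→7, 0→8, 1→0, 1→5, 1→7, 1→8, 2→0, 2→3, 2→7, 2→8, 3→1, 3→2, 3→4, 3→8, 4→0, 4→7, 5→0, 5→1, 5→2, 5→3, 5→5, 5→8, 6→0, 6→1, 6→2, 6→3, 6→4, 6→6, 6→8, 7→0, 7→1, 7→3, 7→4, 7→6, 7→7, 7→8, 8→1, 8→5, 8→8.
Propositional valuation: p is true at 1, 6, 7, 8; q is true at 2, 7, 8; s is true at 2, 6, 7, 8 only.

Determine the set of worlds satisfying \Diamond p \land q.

Let φ = \Diamond p \land q. Evaluate φ at each world:
  0 (successors {0, 1, 3, 4, 7, 8}): φ is false.
  1 (successors {0, 5, 7, 8}): φ is false.
  2 (successors {0, 3, 7, 8}): φ is true.
  3 (successors {1, 2, 4, 8}): φ is false.
  4 (successors {0, 7}): φ is false.
  5 (successors {0, 1, 2, 3, 5, 8}): φ is false.
  6 (successors {0, 1, 2, 3, 4, 6, 8}): φ is false.
  7 (successors {0, 1, 3, 4, 6, 7, 8}): φ is true.
  8 (successors {1, 5, 8}): φ is true.
For instance, at 1:
  At 1: \Diamond p is true, q is false, so \Diamond p \land q is false.
    At 1: \Diamond p requires p at some successor in {0, 5, 7, 8}.
      p holds at 7, so \Diamond p is true at 1.
Satisfying worlds: {2, 7, 8}

2, 7, 8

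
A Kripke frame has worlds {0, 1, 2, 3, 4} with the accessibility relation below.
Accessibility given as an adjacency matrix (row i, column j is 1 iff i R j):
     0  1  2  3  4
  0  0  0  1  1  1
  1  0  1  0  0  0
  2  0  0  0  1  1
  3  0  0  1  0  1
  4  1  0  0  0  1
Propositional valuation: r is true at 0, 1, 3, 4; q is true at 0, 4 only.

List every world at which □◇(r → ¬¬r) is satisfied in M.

0, 1, 2, 3, 4

Recall that □ψ holds at a world iff ψ holds at every accessible world, and ◇ψ holds iff ψ holds at some accessible world.
Let φ = □◇(r → ¬¬r). Evaluate φ at each world:
  0 (successors {2, 3, 4}): φ is true.
  1 (successors {1}): φ is true.
  2 (successors {3, 4}): φ is true.
  3 (successors {2, 4}): φ is true.
  4 (successors {0, 4}): φ is true.
For instance, at 1:
  At 1: □◇(r → ¬¬r) requires ◇(r → ¬¬r) at every successor {1}.
      At 1: ◇(r → ¬¬r) requires r → ¬¬r at some successor in {1}.
        r → ¬¬r holds at 1, so ◇(r → ¬¬r) is true at 1.
  So □◇(r → ¬¬r) is true at 1.
Satisfying worlds: {0, 1, 2, 3, 4}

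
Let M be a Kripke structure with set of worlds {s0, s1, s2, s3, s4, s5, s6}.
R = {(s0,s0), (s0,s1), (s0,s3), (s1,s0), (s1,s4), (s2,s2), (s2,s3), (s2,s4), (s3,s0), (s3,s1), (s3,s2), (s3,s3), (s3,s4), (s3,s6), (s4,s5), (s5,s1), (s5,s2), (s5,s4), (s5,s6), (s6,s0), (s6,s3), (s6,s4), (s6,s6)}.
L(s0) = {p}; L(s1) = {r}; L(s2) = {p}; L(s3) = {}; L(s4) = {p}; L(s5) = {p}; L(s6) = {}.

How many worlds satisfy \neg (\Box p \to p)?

Let φ = \neg (\Box p \to p). Evaluate φ at each world:
  s0 (successors {s0, s1, s3}): φ is false.
  s1 (successors {s0, s4}): φ is true.
  s2 (successors {s2, s3, s4}): φ is false.
  s3 (successors {s0, s1, s2, s3, s4, s6}): φ is false.
  s4 (successors {s5}): φ is false.
  s5 (successors {s1, s2, s4, s6}): φ is false.
  s6 (successors {s0, s3, s4, s6}): φ is false.
For instance, at s1:
  At s1: \Box p \to p is false, so \neg (\Box p \to p) is true.
    At s1: \Box p is true, p is false, so \Box p \to p is false.
      At s1: \Box p requires p at every successor {s0, s4}.
        At s0: p is true.
        At s4: p is true.
      So \Box p is true at s1.
Satisfying worlds: {s1}

1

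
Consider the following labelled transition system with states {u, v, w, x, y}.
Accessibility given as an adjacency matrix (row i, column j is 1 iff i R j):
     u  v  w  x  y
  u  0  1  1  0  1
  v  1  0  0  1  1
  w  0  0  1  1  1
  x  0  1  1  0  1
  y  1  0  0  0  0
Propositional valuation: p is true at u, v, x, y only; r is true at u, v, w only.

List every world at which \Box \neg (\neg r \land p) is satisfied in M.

Let φ = \Box \neg (\neg r \land p). Evaluate φ at each world:
  u (successors {v, w, y}): φ is false.
  v (successors {u, x, y}): φ is false.
  w (successors {w, x, y}): φ is false.
  x (successors {v, w, y}): φ is false.
  y (successors {u}): φ is true.
For instance, at y:
  At y: \Box \neg (\neg r \land p) requires \neg (\neg r \land p) at every successor {u}.
    At u: \neg (\neg r \land p) is true.
  So \Box \neg (\neg r \land p) is true at y.
Satisfying worlds: {y}

y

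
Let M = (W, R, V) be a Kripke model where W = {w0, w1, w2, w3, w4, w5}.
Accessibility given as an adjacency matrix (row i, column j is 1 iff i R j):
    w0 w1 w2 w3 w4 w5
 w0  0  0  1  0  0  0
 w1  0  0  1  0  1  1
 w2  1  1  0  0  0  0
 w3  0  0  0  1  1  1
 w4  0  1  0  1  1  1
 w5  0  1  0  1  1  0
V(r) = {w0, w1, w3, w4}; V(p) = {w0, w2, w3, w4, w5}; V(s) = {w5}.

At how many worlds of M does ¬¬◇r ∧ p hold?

Recall that ◇ψ holds at a world iff ψ holds at some accessible world.
Let φ = ¬¬◇r ∧ p. Evaluate φ at each world:
  w0 (successors {w2}): φ is false.
  w1 (successors {w2, w4, w5}): φ is false.
  w2 (successors {w0, w1}): φ is true.
  w3 (successors {w3, w4, w5}): φ is true.
  w4 (successors {w1, w3, w4, w5}): φ is true.
  w5 (successors {w1, w3, w4}): φ is true.
For instance, at w2:
  At w2: ¬¬◇r is true, p is true, so ¬¬◇r ∧ p is true.
    At w2: ¬◇r is false, so ¬¬◇r is true.
      At w2: ◇r is true, so ¬◇r is false.
Satisfying worlds: {w2, w3, w4, w5}

4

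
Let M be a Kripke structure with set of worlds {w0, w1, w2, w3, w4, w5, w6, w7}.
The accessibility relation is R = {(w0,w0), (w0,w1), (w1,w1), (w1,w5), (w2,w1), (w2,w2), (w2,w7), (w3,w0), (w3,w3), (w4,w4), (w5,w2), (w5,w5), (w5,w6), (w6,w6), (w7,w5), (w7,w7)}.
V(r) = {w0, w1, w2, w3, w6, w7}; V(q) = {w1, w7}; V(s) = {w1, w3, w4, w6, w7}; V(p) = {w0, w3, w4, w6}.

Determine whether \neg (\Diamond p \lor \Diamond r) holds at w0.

No

At w0: \Diamond p \lor \Diamond r is true, so \neg (\Diamond p \lor \Diamond r) is false.
  At w0: \Diamond p is true, \Diamond r is true, so \Diamond p \lor \Diamond r is true.
    At w0: \Diamond p requires p at some successor in {w0, w1}.
      p holds at w0, so \Diamond p is true at w0.
    At w0: \Diamond r requires r at some successor in {w0, w1}.
      r holds at w0, so \Diamond r is true at w0.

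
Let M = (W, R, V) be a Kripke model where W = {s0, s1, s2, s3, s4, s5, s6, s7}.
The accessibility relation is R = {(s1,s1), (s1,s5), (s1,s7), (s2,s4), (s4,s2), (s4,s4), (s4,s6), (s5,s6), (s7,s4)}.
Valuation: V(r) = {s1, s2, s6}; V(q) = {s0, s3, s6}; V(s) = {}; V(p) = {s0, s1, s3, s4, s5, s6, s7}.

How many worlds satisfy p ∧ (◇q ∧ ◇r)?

Recall that ◇ψ holds at a world iff ψ holds at some accessible world.
Let φ = p ∧ (◇q ∧ ◇r). Evaluate φ at each world:
  s0 (successors ∅): φ is false.
  s1 (successors {s1, s5, s7}): φ is false.
  s2 (successors {s4}): φ is false.
  s3 (successors ∅): φ is false.
  s4 (successors {s2, s4, s6}): φ is true.
  s5 (successors {s6}): φ is true.
  s6 (successors ∅): φ is false.
  s7 (successors {s4}): φ is false.
For instance, at s7:
  At s7: p is true, ◇q ∧ ◇r is false, so p ∧ (◇q ∧ ◇r) is false.
    At s7: ◇q is false, ◇r is false, so ◇q ∧ ◇r is false.
      At s7: ◇q requires q at some successor in {s4}.
        At s4: q is false.
      So ◇q is false at s7.
      At s7: ◇r requires r at some successor in {s4}.
        At s4: r is false.
      So ◇r is false at s7.
Satisfying worlds: {s4, s5}

2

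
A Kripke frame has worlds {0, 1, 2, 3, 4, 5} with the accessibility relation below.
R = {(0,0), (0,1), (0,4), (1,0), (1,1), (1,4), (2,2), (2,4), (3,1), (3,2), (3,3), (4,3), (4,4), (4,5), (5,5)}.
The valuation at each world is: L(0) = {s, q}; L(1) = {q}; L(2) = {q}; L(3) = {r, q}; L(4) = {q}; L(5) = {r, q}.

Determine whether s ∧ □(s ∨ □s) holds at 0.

Recall that □ψ holds at a world iff ψ holds at every accessible world, and ◇ψ holds iff ψ holds at some accessible world.
At 0: s is true, □(s ∨ □s) is false, so s ∧ □(s ∨ □s) is false.
  At 0: □(s ∨ □s) requires s ∨ □s at every successor {0, 1, 4}.
    s ∨ □s fails at 1, so □(s ∨ □s) is false at 0.
      At 1: s is false, □s is false, so s ∨ □s is false.

No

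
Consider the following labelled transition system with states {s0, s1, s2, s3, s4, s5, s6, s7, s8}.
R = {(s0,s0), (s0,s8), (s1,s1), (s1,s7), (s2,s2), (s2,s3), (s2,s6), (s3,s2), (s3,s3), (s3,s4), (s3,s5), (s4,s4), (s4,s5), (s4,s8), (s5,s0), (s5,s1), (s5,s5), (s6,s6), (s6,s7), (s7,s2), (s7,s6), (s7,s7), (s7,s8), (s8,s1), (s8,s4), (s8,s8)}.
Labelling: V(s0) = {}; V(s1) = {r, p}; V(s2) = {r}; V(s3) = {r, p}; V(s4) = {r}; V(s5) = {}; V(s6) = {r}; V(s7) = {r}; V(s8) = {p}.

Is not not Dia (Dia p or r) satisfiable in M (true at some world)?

Yes

Let φ = not not Dia (Dia p or r). Evaluate φ at each world:
  s0 (successors {s0, s8}): φ is true.
  s1 (successors {s1, s7}): φ is true.
  s2 (successors {s2, s3, s6}): φ is true.
  s3 (successors {s2, s3, s4, s5}): φ is true.
  s4 (successors {s4, s5, s8}): φ is true.
  s5 (successors {s0, s1, s5}): φ is true.
  s6 (successors {s6, s7}): φ is true.
  s7 (successors {s2, s6, s7, s8}): φ is true.
  s8 (successors {s1, s4, s8}): φ is true.
Detail at s0 (witness):
  At s0: not Dia (Dia p or r) is false, so not not Dia (Dia p or r) is true.
    At s0: Dia (Dia p or r) is true, so not Dia (Dia p or r) is false.
      At s0: Dia (Dia p or r) requires Dia p or r at some successor in {s0, s8}.
        Dia p or r holds at s0, so Dia (Dia p or r) is true at s0.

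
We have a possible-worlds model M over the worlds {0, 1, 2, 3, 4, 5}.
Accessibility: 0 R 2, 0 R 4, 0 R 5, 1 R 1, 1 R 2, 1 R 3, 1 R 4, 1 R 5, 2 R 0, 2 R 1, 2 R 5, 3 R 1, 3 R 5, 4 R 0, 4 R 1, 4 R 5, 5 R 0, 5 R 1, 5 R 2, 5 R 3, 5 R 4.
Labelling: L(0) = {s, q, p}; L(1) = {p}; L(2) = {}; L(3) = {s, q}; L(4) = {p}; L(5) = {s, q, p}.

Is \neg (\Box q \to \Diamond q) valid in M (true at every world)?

No

Let φ = \neg (\Box q \to \Diamond q). Evaluate φ at each world:
  0 (successors {2, 4, 5}): φ is false.
  1 (successors {1, 2, 3, 4, 5}): φ is false.
  2 (successors {0, 1, 5}): φ is false.
  3 (successors {1, 5}): φ is false.
  4 (successors {0, 1, 5}): φ is false.
  5 (successors {0, 1, 2, 3, 4}): φ is false.
Detail at 0 (counterexample):
  At 0: \Box q \to \Diamond q is true, so \neg (\Box q \to \Diamond q) is false.
    At 0: \Box q is false, \Diamond q is true, so \Box q \to \Diamond q is true.
      At 0: \Box q requires q at every successor {2, 4, 5}.
        q fails at 2, so \Box q is false at 0.
      At 0: \Diamond q requires q at some successor in {2, 4, 5}.
        q holds at 5, so \Diamond q is true at 0.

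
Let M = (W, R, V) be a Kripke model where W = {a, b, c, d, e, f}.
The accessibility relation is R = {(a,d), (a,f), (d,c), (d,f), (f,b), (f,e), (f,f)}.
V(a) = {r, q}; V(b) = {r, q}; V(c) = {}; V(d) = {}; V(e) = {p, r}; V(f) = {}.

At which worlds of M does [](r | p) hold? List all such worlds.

Let φ = [](r | p). Evaluate φ at each world:
  a (successors {d, f}): φ is false.
  b (successors ∅): φ is true.
  c (successors ∅): φ is true.
  d (successors {c, f}): φ is false.
  e (successors ∅): φ is true.
  f (successors {b, e, f}): φ is false.
For instance, at a:
  At a: [](r | p) requires r | p at every successor {d, f}.
    r | p fails at d, so [](r | p) is false at a.
Satisfying worlds: {b, c, e}

b, c, e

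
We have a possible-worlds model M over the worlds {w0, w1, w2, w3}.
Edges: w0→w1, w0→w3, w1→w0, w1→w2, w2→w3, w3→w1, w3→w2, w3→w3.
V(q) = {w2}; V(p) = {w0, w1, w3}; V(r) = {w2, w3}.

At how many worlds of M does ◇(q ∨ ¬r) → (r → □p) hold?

3

Recall that □ψ holds at a world iff ψ holds at every accessible world, and ◇ψ holds iff ψ holds at some accessible world.
Let φ = ◇(q ∨ ¬r) → (r → □p). Evaluate φ at each world:
  w0 (successors {w1, w3}): φ is true.
  w1 (successors {w0, w2}): φ is true.
  w2 (successors {w3}): φ is true.
  w3 (successors {w1, w2, w3}): φ is false.
For instance, at w2:
  At w2: ◇(q ∨ ¬r) is false, r → □p is true, so ◇(q ∨ ¬r) → (r → □p) is true.
    At w2: ◇(q ∨ ¬r) requires q ∨ ¬r at some successor in {w3}.
      At w3: q ∨ ¬r is false.
    So ◇(q ∨ ¬r) is false at w2.
    At w2: r is true, □p is true, so r → □p is true.
      At w2: □p requires p at every successor {w3}.
        At w3: p is true.
      So □p is true at w2.
Satisfying worlds: {w0, w1, w2}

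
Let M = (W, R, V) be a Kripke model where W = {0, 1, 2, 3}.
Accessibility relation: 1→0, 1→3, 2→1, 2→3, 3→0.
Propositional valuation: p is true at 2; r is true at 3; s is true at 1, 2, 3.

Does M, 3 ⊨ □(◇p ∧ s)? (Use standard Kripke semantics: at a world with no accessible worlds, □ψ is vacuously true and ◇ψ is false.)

No

At 3: □(◇p ∧ s) requires ◇p ∧ s at every successor {0}.
  ◇p ∧ s fails at 0, so □(◇p ∧ s) is false at 3.
    At 0: ◇p is false, s is false, so ◇p ∧ s is false.
      At 0: no accessible worlds, so ◇p is false.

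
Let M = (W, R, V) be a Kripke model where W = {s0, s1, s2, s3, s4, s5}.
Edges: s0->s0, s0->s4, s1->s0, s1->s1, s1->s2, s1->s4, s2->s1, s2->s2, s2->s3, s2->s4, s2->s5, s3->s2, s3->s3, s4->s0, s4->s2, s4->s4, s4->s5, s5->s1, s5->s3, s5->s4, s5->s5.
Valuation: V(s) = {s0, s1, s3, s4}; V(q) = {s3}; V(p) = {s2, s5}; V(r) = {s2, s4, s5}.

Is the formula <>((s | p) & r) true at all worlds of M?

Recall that <>ψ holds at a world iff ψ holds at some accessible world.
Let φ = <>((s | p) & r). Evaluate φ at each world:
  s0 (successors {s0, s4}): φ is true.
  s1 (successors {s0, s1, s2, s4}): φ is true.
  s2 (successors {s1, s2, s3, s4, s5}): φ is true.
  s3 (successors {s2, s3}): φ is true.
  s4 (successors {s0, s2, s4, s5}): φ is true.
  s5 (successors {s1, s3, s4, s5}): φ is true.
For instance, at s5:
  At s5: <>((s | p) & r) requires (s | p) & r at some successor in {s1, s3, s4, s5}.
    (s | p) & r holds at s4, so <>((s | p) & r) is true at s5.

Yes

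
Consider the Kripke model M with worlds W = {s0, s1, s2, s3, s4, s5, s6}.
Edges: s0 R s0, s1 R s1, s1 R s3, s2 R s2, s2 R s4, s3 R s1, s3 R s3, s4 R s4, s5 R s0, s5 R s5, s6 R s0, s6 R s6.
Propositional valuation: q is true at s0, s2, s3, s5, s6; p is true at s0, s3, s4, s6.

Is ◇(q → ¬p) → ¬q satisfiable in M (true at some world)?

Recall that ◇ψ holds at a world iff ψ holds at some accessible world.
Let φ = ◇(q → ¬p) → ¬q. Evaluate φ at each world:
  s0 (successors {s0}): φ is true.
  s1 (successors {s1, s3}): φ is true.
  s2 (successors {s2, s4}): φ is false.
  s3 (successors {s1, s3}): φ is false.
  s4 (successors {s4}): φ is true.
  s5 (successors {s0, s5}): φ is false.
  s6 (successors {s0, s6}): φ is true.
Detail at s0 (witness):
  At s0: ◇(q → ¬p) is false, ¬q is false, so ◇(q → ¬p) → ¬q is true.
    At s0: ◇(q → ¬p) requires q → ¬p at some successor in {s0}.
      At s0: q → ¬p is false.
    So ◇(q → ¬p) is false at s0.

Yes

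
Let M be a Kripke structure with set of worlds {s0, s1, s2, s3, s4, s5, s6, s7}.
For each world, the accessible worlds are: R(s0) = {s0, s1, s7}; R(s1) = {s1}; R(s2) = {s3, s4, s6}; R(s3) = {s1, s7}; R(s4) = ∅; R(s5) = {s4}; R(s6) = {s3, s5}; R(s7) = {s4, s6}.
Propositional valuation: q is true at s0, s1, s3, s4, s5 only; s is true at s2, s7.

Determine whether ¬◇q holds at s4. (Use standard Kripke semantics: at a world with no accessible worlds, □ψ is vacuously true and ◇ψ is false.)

Yes

Recall that ◇ψ holds at a world iff ψ holds at some accessible world.
At s4: ◇q is false, so ¬◇q is true.
  At s4: no accessible worlds, so ◇q is false.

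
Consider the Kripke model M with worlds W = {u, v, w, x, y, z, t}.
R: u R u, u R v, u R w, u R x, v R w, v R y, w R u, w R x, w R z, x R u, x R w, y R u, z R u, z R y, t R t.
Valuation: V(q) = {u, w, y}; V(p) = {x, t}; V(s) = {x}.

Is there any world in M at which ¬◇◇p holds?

Let φ = ¬◇◇p. Evaluate φ at each world:
  u (successors {u, v, w, x}): φ is false.
  v (successors {w, y}): φ is false.
  w (successors {u, x, z}): φ is false.
  x (successors {u, w}): φ is false.
  y (successors {u}): φ is false.
  z (successors {u, y}): φ is false.
  t (successors {t}): φ is false.
For instance, at u:
  At u: ◇◇p is true, so ¬◇◇p is false.
    At u: ◇◇p requires ◇p at some successor in {u, v, w, x}.
      ◇p holds at u, so ◇◇p is true at u.

No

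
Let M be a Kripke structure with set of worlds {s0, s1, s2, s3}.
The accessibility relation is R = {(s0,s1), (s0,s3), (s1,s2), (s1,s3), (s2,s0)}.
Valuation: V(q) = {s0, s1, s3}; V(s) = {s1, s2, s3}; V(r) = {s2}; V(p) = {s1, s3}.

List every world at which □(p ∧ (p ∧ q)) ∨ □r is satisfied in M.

Let φ = □(p ∧ (p ∧ q)) ∨ □r. Evaluate φ at each world:
  s0 (successors {s1, s3}): φ is true.
  s1 (successors {s2, s3}): φ is false.
  s2 (successors {s0}): φ is false.
  s3 (successors ∅): φ is true.
For instance, at s0:
  At s0: □(p ∧ (p ∧ q)) is true, □r is false, so □(p ∧ (p ∧ q)) ∨ □r is true.
    At s0: □(p ∧ (p ∧ q)) requires p ∧ (p ∧ q) at every successor {s1, s3}.
      At s1: p ∧ (p ∧ q) is true.
      At s3: p ∧ (p ∧ q) is true.
    So □(p ∧ (p ∧ q)) is true at s0.
    At s0: □r requires r at every successor {s1, s3}.
      r fails at s1, so □r is false at s0.
Satisfying worlds: {s0, s3}

s0, s3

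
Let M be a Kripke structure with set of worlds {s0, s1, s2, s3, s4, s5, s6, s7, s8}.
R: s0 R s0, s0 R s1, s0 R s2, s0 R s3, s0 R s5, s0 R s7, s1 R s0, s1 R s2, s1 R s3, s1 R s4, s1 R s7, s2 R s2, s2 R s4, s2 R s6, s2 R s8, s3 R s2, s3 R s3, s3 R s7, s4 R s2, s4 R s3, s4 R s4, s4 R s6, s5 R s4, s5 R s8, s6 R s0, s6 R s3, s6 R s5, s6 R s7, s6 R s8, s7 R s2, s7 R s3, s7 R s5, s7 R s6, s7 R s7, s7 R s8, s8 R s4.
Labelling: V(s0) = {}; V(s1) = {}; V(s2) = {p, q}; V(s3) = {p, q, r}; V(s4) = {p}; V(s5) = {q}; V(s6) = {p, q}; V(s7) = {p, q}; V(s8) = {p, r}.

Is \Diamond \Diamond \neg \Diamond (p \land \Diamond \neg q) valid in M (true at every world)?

No

Let φ = \Diamond \Diamond \neg \Diamond (p \land \Diamond \neg q). Evaluate φ at each world:
  s0 (successors {s0, s1, s2, s3, s5, s7}): φ is false.
  s1 (successors {s0, s2, s3, s4, s7}): φ is false.
  s2 (successors {s2, s4, s6, s8}): φ is false.
  s3 (successors {s2, s3, s7}): φ is false.
  s4 (successors {s2, s3, s4, s6}): φ is false.
  s5 (successors {s4, s8}): φ is false.
  s6 (successors {s0, s3, s5, s7, s8}): φ is false.
  s7 (successors {s2, s3, s5, s6, s7, s8}): φ is false.
  s8 (successors {s4}): φ is false.
Detail at s0 (counterexample):
  At s0: \Diamond \Diamond \neg \Diamond (p \land \Diamond \neg q) requires \Diamond \neg \Diamond (p \land \Diamond \neg q) at some successor in {s0, s1, s2, s3, s5, s7}.
    At s0: \Diamond \neg \Diamond (p \land \Diamond \neg q) is false.
    At s1: \Diamond \neg \Diamond (p \land \Diamond \neg q) is false.
    At s2: \Diamond \neg \Diamond (p \land \Diamond \neg q) is false.
    At s3: \Diamond \neg \Diamond (p \land \Diamond \neg q) is false.
    At s5: \Diamond \neg \Diamond (p \land \Diamond \neg q) is false.
    At s7: \Diamond \neg \Diamond (p \land \Diamond \neg q) is false.
  So \Diamond \Diamond \neg \Diamond (p \land \Diamond \neg q) is false at s0.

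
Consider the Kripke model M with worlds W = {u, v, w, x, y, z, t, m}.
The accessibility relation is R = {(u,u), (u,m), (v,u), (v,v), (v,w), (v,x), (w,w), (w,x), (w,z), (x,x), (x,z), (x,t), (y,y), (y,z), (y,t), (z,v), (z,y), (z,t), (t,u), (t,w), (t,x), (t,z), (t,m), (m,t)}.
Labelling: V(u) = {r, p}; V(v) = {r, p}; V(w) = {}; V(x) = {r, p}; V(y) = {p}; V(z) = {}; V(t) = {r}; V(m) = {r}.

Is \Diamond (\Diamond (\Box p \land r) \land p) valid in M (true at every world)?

No

Let φ = \Diamond (\Diamond (\Box p \land r) \land p). Evaluate φ at each world:
  u (successors {u, m}): φ is false.
  v (successors {u, v, w, x}): φ is false.
  w (successors {w, x, z}): φ is false.
  x (successors {x, z, t}): φ is false.
  y (successors {y, z, t}): φ is false.
  z (successors {v, y, t}): φ is false.
  t (successors {u, w, x, z, m}): φ is false.
  m (successors {t}): φ is false.
Detail at u (counterexample):
  At u: \Diamond (\Diamond (\Box p \land r) \land p) requires \Diamond (\Box p \land r) \land p at some successor in {u, m}.
    At u: \Diamond (\Box p \land r) \land p is false.
    At m: \Diamond (\Box p \land r) \land p is false.
  So \Diamond (\Diamond (\Box p \land r) \land p) is false at u.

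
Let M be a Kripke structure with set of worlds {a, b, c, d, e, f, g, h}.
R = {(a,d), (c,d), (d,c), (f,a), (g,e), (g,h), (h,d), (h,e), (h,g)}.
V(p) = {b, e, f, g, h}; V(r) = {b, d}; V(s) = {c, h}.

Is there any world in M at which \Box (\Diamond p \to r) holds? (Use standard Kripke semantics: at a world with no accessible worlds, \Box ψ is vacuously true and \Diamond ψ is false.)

Let φ = \Box (\Diamond p \to r). Evaluate φ at each world:
  a (successors {d}): φ is true.
  b (successors ∅): φ is true.
  c (successors {d}): φ is true.
  d (successors {c}): φ is true.
  e (successors ∅): φ is true.
  f (successors {a}): φ is true.
  g (successors {e, h}): φ is false.
  h (successors {d, e, g}): φ is false.
Detail at a (witness):
  At a: \Box (\Diamond p \to r) requires \Diamond p \to r at every successor {d}.
      At d: \Diamond p is false, r is true, so \Diamond p \to r is true.
  So \Box (\Diamond p \to r) is true at a.

Yes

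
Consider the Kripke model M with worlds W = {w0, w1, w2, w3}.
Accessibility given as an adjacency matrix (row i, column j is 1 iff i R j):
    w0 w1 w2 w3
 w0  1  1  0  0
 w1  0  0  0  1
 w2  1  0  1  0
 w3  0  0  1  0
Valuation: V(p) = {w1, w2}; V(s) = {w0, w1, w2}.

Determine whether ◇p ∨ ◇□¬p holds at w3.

Recall that □ψ holds at a world iff ψ holds at every accessible world, and ◇ψ holds iff ψ holds at some accessible world.
At w3: ◇p is true, ◇□¬p is false, so ◇p ∨ ◇□¬p is true.
  At w3: ◇p requires p at some successor in {w2}.
    p holds at w2, so ◇p is true at w3.
  At w3: ◇□¬p requires □¬p at some successor in {w2}.
    At w2: □¬p is false.
  So ◇□¬p is false at w3.

Yes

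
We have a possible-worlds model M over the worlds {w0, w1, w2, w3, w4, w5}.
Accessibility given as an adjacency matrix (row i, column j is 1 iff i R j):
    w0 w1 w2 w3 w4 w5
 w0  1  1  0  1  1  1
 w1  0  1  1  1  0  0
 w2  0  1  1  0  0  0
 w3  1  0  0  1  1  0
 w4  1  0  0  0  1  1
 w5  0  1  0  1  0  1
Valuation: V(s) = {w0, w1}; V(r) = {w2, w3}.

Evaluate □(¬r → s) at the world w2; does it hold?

Yes

Recall that □ψ holds at a world iff ψ holds at every accessible world, and ◇ψ holds iff ψ holds at some accessible world.
At w2: □(¬r → s) requires ¬r → s at every successor {w1, w2}.
  At w1: ¬r → s is true.
  At w2: ¬r → s is true.
So □(¬r → s) is true at w2.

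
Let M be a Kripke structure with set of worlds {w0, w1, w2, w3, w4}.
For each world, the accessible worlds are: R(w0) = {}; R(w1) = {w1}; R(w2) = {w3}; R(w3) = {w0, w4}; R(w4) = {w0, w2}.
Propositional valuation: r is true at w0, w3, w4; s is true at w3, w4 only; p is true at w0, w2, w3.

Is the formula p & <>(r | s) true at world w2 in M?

Recall that <>ψ holds at a world iff ψ holds at some accessible world.
At w2: p is true, <>(r | s) is true, so p & <>(r | s) is true.
  At w2: <>(r | s) requires r | s at some successor in {w3}.
    r | s holds at w3, so <>(r | s) is true at w2.

Yes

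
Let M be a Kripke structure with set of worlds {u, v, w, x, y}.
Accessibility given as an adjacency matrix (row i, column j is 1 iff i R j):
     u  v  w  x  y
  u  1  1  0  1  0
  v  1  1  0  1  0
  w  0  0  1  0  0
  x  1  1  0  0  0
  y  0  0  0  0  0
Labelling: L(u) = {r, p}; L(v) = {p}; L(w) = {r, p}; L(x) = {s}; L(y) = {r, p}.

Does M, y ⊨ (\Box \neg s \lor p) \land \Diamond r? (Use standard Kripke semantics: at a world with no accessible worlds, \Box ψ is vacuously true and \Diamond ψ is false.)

Recall that \Box ψ holds at a world iff ψ holds at every accessible world, and \Diamond ψ holds iff ψ holds at some accessible world.
At y: \Box \neg s \lor p is true, \Diamond r is false, so (\Box \neg s \lor p) \land \Diamond r is false.
  At y: \Box \neg s is true, p is true, so \Box \neg s \lor p is true.
    At y: no accessible worlds, so \Box \neg s holds vacuously.
  At y: no accessible worlds, so \Diamond r is false.

No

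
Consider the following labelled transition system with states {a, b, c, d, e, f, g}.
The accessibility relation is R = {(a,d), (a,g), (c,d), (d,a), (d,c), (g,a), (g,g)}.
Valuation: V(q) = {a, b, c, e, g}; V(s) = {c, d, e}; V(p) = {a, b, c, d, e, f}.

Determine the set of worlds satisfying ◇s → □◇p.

a, b, c, d, e, f, g

Recall that □ψ holds at a world iff ψ holds at every accessible world, and ◇ψ holds iff ψ holds at some accessible world.
Let φ = ◇s → □◇p. Evaluate φ at each world:
  a (successors {d, g}): φ is true.
  b (successors ∅): φ is true.
  c (successors {d}): φ is true.
  d (successors {a, c}): φ is true.
  e (successors ∅): φ is true.
  f (successors ∅): φ is true.
  g (successors {a, g}): φ is true.
For instance, at g:
  At g: ◇s is false, □◇p is true, so ◇s → □◇p is true.
    At g: ◇s requires s at some successor in {a, g}.
      At a: s is false.
      At g: s is false.
    So ◇s is false at g.
    At g: □◇p requires ◇p at every successor {a, g}.
      At a: ◇p is true.
      At g: ◇p is true.
    So □◇p is true at g.
Satisfying worlds: {a, b, c, d, e, f, g}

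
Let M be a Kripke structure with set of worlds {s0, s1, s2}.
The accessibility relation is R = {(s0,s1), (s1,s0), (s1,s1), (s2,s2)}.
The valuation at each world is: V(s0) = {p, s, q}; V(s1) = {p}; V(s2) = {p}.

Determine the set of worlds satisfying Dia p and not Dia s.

s0, s2

Let φ = Dia p and not Dia s. Evaluate φ at each world:
  s0 (successors {s1}): φ is true.
  s1 (successors {s0, s1}): φ is false.
  s2 (successors {s2}): φ is true.
For instance, at s0:
  At s0: Dia p is true, not Dia s is true, so Dia p and not Dia s is true.
    At s0: Dia p requires p at some successor in {s1}.
      p holds at s1, so Dia p is true at s0.
    At s0: Dia s is false, so not Dia s is true.
      At s0: Dia s requires s at some successor in {s1}.
        At s1: s is false.
      So Dia s is false at s0.
Satisfying worlds: {s0, s2}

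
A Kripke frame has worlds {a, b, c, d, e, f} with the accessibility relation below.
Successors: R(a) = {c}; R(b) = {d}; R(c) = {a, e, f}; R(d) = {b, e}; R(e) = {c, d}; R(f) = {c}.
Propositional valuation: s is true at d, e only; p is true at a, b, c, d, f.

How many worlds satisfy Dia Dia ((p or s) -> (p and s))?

Let φ = Dia Dia ((p or s) -> (p and s)). Evaluate φ at each world:
  a (successors {c}): φ is false.
  b (successors {d}): φ is false.
  c (successors {a, e, f}): φ is true.
  d (successors {b, e}): φ is true.
  e (successors {c, d}): φ is false.
  f (successors {c}): φ is false.
For instance, at e:
  At e: Dia Dia ((p or s) -> (p and s)) requires Dia ((p or s) -> (p and s)) at some successor in {c, d}.
    At c: Dia ((p or s) -> (p and s)) is false.
    At d: Dia ((p or s) -> (p and s)) is false.
  So Dia Dia ((p or s) -> (p and s)) is false at e.
Satisfying worlds: {c, d}

2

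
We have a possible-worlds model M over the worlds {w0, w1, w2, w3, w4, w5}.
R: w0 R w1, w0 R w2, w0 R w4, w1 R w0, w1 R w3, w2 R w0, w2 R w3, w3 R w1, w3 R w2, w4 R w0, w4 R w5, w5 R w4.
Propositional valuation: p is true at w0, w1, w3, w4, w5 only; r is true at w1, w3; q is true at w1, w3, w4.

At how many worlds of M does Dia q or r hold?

5

Recall that Dia ψ holds at a world iff ψ holds at some accessible world.
Let φ = Dia q or r. Evaluate φ at each world:
  w0 (successors {w1, w2, w4}): φ is true.
  w1 (successors {w0, w3}): φ is true.
  w2 (successors {w0, w3}): φ is true.
  w3 (successors {w1, w2}): φ is true.
  w4 (successors {w0, w5}): φ is false.
  w5 (successors {w4}): φ is true.
For instance, at w5:
  At w5: Dia q is true, r is false, so Dia q or r is true.
    At w5: Dia q requires q at some successor in {w4}.
      q holds at w4, so Dia q is true at w5.
Satisfying worlds: {w0, w1, w2, w3, w5}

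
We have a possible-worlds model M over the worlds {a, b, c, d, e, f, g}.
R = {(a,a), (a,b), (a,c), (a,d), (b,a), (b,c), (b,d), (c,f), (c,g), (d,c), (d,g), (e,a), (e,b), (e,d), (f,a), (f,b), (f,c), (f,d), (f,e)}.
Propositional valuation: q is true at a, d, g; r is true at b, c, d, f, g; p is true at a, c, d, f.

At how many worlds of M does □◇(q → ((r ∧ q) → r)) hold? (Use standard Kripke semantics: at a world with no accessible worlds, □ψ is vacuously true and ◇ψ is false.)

5

Let φ = □◇(q → ((r ∧ q) → r)). Evaluate φ at each world:
  a (successors {a, b, c, d}): φ is true.
  b (successors {a, c, d}): φ is true.
  c (successors {f, g}): φ is false.
  d (successors {c, g}): φ is false.
  e (successors {a, b, d}): φ is true.
  f (successors {a, b, c, d, e}): φ is true.
  g (successors ∅): φ is true.
For instance, at d:
  At d: □◇(q → ((r ∧ q) → r)) requires ◇(q → ((r ∧ q) → r)) at every successor {c, g}.
    ◇(q → ((r ∧ q) → r)) fails at g, so □◇(q → ((r ∧ q) → r)) is false at d.
      At g: no accessible worlds, so ◇(q → ((r ∧ q) → r)) is false.
Satisfying worlds: {a, b, e, f, g}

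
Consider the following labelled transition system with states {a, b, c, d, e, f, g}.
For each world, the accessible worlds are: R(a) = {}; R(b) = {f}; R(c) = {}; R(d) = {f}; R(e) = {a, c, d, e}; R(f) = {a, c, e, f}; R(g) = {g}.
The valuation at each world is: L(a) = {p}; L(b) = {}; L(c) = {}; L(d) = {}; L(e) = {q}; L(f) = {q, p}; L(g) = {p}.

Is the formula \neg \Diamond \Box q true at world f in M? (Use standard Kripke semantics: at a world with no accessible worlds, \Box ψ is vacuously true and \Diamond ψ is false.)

No

At f: \Diamond \Box q is true, so \neg \Diamond \Box q is false.
  At f: \Diamond \Box q requires \Box q at some successor in {a, c, e, f}.
    \Box q holds at a, so \Diamond \Box q is true at f.
      At a: no accessible worlds, so \Box q holds vacuously.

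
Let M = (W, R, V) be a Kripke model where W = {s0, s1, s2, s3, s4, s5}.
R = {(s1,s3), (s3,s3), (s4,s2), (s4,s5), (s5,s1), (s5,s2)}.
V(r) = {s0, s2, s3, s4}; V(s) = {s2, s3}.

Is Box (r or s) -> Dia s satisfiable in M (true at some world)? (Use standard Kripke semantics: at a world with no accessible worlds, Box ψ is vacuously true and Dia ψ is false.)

Recall that Box ψ holds at a world iff ψ holds at every accessible world, and Dia ψ holds iff ψ holds at some accessible world.
Let φ = Box (r or s) -> Dia s. Evaluate φ at each world:
  s0 (successors ∅): φ is false.
  s1 (successors {s3}): φ is true.
  s2 (successors ∅): φ is false.
  s3 (successors {s3}): φ is true.
  s4 (successors {s2, s5}): φ is true.
  s5 (successors {s1, s2}): φ is true.
Detail at s1 (witness):
  At s1: Box (r or s) is true, Dia s is true, so Box (r or s) -> Dia s is true.
    At s1: Box (r or s) requires r or s at every successor {s3}.
      At s3: r or s is true.
    So Box (r or s) is true at s1.
    At s1: Dia s requires s at some successor in {s3}.
      s holds at s3, so Dia s is true at s1.

Yes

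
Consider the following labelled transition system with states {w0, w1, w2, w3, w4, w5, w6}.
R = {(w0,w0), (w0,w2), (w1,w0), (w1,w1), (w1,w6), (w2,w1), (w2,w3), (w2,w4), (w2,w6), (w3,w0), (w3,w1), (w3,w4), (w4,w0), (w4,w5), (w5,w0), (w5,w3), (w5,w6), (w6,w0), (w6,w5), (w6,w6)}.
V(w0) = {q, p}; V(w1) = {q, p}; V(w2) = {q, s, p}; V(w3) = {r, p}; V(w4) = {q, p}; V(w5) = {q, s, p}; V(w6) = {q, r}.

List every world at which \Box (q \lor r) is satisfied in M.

w0, w1, w2, w3, w4, w5, w6

Let φ = \Box (q \lor r). Evaluate φ at each world:
  w0 (successors {w0, w2}): φ is true.
  w1 (successors {w0, w1, w6}): φ is true.
  w2 (successors {w1, w3, w4, w6}): φ is true.
  w3 (successors {w0, w1, w4}): φ is true.
  w4 (successors {w0, w5}): φ is true.
  w5 (successors {w0, w3, w6}): φ is true.
  w6 (successors {w0, w5, w6}): φ is true.
For instance, at w6:
  At w6: \Box (q \lor r) requires q \lor r at every successor {w0, w5, w6}.
    At w0: q \lor r is true.
    At w5: q \lor r is true.
    At w6: q \lor r is true.
  So \Box (q \lor r) is true at w6.
Satisfying worlds: {w0, w1, w2, w3, w4, w5, w6}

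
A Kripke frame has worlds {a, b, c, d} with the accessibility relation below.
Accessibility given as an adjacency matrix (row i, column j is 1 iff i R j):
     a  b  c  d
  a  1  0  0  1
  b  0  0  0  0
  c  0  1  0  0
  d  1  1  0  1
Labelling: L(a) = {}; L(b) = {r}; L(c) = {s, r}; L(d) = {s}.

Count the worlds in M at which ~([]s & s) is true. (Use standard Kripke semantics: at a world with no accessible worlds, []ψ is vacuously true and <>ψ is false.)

4

Recall that []ψ holds at a world iff ψ holds at every accessible world, and <>ψ holds iff ψ holds at some accessible world.
Let φ = ~([]s & s). Evaluate φ at each world:
  a (successors {a, d}): φ is true.
  b (successors ∅): φ is true.
  c (successors {b}): φ is true.
  d (successors {a, b, d}): φ is true.
For instance, at a:
  At a: []s & s is false, so ~([]s & s) is true.
    At a: []s is false, s is false, so []s & s is false.
      At a: []s requires s at every successor {a, d}.
        s fails at a, so []s is false at a.
Satisfying worlds: {a, b, c, d}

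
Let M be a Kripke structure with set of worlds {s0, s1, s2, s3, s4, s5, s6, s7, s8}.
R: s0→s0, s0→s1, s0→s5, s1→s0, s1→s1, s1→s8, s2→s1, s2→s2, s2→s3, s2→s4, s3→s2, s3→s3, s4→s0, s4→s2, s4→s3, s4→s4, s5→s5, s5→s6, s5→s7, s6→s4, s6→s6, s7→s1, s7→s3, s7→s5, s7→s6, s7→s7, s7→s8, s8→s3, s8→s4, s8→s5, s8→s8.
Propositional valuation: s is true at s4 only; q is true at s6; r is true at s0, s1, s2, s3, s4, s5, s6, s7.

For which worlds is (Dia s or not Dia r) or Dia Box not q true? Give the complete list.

Recall that Box ψ holds at a world iff ψ holds at every accessible world, and Dia ψ holds iff ψ holds at some accessible world.
Let φ = (Dia s or not Dia r) or Dia Box not q. Evaluate φ at each world:
  s0 (successors {s0, s1, s5}): φ is true.
  s1 (successors {s0, s1, s8}): φ is true.
  s2 (successors {s1, s2, s3, s4}): φ is true.
  s3 (successors {s2, s3}): φ is true.
  s4 (successors {s0, s2, s3, s4}): φ is true.
  s5 (successors {s5, s6, s7}): φ is false.
  s6 (successors {s4, s6}): φ is true.
  s7 (successors {s1, s3, s5, s6, s7, s8}): φ is true.
  s8 (successors {s3, s4, s5, s8}): φ is true.
For instance, at s3:
  At s3: Dia s or not Dia r is false, Dia Box not q is true, so (Dia s or not Dia r) or Dia Box not q is true.
    At s3: Dia s is false, not Dia r is false, so Dia s or not Dia r is false.
      At s3: Dia s requires s at some successor in {s2, s3}.
        At s2: s is false.
        At s3: s is false.
      So Dia s is false at s3.
      At s3: Dia r is true, so not Dia r is false.
    At s3: Dia Box not q requires Box not q at some successor in {s2, s3}.
      Box not q holds at s2, so Dia Box not q is true at s3.
Satisfying worlds: {s0, s1, s2, s3, s4, s6, s7, s8}

s0, s1, s2, s3, s4, s6, s7, s8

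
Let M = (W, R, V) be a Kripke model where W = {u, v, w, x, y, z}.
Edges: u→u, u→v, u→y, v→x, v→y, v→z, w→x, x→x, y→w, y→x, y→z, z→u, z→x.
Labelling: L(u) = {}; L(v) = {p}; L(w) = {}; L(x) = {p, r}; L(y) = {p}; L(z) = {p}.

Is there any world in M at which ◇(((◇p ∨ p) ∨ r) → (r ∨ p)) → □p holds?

Yes

Recall that □ψ holds at a world iff ψ holds at every accessible world, and ◇ψ holds iff ψ holds at some accessible world.
Let φ = ◇(((◇p ∨ p) ∨ r) → (r ∨ p)) → □p. Evaluate φ at each world:
  u (successors {u, v, y}): φ is false.
  v (successors {x, y, z}): φ is true.
  w (successors {x}): φ is true.
  x (successors {x}): φ is true.
  y (successors {w, x, z}): φ is false.
  z (successors {u, x}): φ is false.
Detail at v (witness):
  At v: ◇(((◇p ∨ p) ∨ r) → (r ∨ p)) is true, □p is true, so ◇(((◇p ∨ p) ∨ r) → (r ∨ p)) → □p is true.
    At v: ◇(((◇p ∨ p) ∨ r) → (r ∨ p)) requires ((◇p ∨ p) ∨ r) → (r ∨ p) at some successor in {x, y, z}.
      ((◇p ∨ p) ∨ r) → (r ∨ p) holds at x, so ◇(((◇p ∨ p) ∨ r) → (r ∨ p)) is true at v.
    At v: □p requires p at every successor {x, y, z}.
      At x: p is true.
      At y: p is true.
      At z: p is true.
    So □p is true at v.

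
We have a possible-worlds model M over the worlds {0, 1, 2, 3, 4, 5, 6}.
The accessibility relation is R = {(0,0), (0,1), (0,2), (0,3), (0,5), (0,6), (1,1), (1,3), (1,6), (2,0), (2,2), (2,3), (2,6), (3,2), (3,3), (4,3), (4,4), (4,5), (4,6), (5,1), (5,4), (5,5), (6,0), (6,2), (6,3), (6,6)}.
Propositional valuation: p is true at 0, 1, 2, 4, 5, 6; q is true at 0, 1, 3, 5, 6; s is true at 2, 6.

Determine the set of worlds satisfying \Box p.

Let φ = \Box p. Evaluate φ at each world:
  0 (successors {0, 1, 2, 3, 5, 6}): φ is false.
  1 (successors {1, 3, 6}): φ is false.
  2 (successors {0, 2, 3, 6}): φ is false.
  3 (successors {2, 3}): φ is false.
  4 (successors {3, 4, 5, 6}): φ is false.
  5 (successors {1, 4, 5}): φ is true.
  6 (successors {0, 2, 3, 6}): φ is false.
For instance, at 6:
  At 6: \Box p requires p at every successor {0, 2, 3, 6}.
    p fails at 3, so \Box p is false at 6.
Satisfying worlds: {5}

5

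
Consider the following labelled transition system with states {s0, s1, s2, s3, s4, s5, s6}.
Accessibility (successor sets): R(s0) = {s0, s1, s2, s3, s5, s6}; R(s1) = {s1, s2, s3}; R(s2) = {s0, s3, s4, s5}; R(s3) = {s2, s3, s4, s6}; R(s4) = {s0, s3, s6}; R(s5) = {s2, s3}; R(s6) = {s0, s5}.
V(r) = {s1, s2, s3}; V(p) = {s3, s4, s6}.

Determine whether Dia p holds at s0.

Yes

Recall that Dia ψ holds at a world iff ψ holds at some accessible world.
At s0: Dia p requires p at some successor in {s0, s1, s2, s3, s5, s6}.
  p holds at s3, so Dia p is true at s0.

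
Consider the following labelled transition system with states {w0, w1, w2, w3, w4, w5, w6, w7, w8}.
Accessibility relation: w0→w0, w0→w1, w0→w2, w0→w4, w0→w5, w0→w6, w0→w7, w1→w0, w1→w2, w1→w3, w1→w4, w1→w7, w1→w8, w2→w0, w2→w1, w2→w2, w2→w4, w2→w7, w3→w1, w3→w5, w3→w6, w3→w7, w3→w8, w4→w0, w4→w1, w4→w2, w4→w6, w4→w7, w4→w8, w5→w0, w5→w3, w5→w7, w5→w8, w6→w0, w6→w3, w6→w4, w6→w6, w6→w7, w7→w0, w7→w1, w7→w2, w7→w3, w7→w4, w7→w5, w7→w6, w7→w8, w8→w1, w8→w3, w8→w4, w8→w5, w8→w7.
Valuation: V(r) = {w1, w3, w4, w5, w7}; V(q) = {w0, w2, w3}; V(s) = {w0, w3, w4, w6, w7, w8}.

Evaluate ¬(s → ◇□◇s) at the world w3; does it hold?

No

At w3: s → ◇□◇s is true, so ¬(s → ◇□◇s) is false.
  At w3: s is true, ◇□◇s is true, so s → ◇□◇s is true.
    At w3: ◇□◇s requires □◇s at some successor in {w1, w5, w6, w7, w8}.
      □◇s holds at w1, so ◇□◇s is true at w3.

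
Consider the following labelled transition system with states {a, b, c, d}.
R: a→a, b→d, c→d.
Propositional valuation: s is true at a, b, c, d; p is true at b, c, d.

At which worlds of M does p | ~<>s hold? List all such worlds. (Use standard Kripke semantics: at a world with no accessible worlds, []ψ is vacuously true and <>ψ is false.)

Let φ = p | ~<>s. Evaluate φ at each world:
  a (successors {a}): φ is false.
  b (successors {d}): φ is true.
  c (successors {d}): φ is true.
  d (successors ∅): φ is true.
For instance, at a:
  At a: p is false, ~<>s is false, so p | ~<>s is false.
    At a: <>s is true, so ~<>s is false.
      At a: <>s requires s at some successor in {a}.
        s holds at a, so <>s is true at a.
Satisfying worlds: {b, c, d}

b, c, d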